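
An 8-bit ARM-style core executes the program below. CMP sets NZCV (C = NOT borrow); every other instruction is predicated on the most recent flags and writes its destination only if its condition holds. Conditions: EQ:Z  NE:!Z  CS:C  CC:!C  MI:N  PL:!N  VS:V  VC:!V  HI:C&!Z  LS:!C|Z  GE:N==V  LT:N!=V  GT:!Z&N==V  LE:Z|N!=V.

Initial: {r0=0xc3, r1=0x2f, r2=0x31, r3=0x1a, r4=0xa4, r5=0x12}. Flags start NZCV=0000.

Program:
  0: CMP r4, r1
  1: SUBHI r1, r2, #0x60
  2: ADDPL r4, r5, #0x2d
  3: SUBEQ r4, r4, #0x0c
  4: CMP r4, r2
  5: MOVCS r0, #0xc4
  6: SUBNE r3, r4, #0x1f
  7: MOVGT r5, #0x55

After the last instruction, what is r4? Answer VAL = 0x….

0: ✓ CMP  NZCV=0011
1: ✓ SUBHI  r1←0xd1
2: ✓ ADDPL  r4←0x3f
3: · SUBEQ
4: ✓ CMP  NZCV=0010
5: ✓ MOVCS  r0←0xc4
6: ✓ SUBNE  r3←0x20
7: ✓ MOVGT  r5←0x55

VAL = 0x3f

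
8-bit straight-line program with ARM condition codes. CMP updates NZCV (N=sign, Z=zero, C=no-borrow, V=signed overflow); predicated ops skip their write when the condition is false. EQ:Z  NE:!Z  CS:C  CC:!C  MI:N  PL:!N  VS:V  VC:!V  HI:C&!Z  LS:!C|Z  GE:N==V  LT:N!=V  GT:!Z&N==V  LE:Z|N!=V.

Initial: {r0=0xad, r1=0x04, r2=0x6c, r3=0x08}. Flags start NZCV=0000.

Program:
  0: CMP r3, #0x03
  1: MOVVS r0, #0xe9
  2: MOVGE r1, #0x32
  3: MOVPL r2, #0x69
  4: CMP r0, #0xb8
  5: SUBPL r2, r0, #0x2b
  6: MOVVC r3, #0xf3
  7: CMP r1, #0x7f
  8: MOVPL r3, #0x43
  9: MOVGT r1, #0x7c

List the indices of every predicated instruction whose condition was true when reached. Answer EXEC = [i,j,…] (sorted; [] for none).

[0] flags=0010 → (cmp)
[1] flags=0010 VS?F → skip
[2] flags=0010 GE?T → r1=0x32
[3] flags=0010 PL?T → r2=0x69
[4] flags=1000 → (cmp)
[5] flags=1000 PL?F → skip
[6] flags=1000 VC?T → r3=0xf3
[7] flags=1000 → (cmp)
[8] flags=1000 PL?F → skip
[9] flags=1000 GT?F → skip

EXEC = [2,3,6]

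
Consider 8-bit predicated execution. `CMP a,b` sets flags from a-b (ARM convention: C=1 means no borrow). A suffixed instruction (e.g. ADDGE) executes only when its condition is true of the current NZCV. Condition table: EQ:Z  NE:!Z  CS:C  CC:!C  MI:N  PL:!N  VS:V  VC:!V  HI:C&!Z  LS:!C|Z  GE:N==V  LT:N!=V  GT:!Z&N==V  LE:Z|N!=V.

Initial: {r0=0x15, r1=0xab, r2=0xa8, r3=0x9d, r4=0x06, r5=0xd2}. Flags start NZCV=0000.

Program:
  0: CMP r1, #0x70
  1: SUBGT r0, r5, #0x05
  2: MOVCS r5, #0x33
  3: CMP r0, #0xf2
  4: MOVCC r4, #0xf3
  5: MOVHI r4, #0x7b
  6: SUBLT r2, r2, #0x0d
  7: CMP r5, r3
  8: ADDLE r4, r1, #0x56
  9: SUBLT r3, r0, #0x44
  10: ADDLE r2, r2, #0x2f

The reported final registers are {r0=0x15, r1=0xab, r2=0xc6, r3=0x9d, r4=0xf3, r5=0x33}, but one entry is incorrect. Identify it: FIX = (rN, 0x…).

FIX = (r2, 0xa8)

0: ✓ CMP  NZCV=0011
1: · SUBGT
2: ✓ MOVCS  r5←0x33
3: ✓ CMP  NZCV=0000
4: ✓ MOVCC  r4←0xf3
5: · MOVHI
6: · SUBLT
7: ✓ CMP  NZCV=1001
8: · ADDLE
9: · SUBLT
10: · ADDLE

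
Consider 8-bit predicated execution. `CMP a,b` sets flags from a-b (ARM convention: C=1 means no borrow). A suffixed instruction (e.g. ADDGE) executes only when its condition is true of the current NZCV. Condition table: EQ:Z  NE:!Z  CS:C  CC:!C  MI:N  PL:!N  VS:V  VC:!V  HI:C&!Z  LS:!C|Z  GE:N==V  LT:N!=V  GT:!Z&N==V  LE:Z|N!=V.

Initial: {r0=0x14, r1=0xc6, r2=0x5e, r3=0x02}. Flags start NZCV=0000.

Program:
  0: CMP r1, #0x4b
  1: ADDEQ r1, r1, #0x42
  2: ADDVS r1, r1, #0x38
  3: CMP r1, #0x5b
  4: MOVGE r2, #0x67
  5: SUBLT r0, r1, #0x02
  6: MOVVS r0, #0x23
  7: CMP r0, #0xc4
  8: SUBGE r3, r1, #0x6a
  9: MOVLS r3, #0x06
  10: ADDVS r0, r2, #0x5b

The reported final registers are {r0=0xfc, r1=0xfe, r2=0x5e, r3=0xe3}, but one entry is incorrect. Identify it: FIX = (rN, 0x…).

[0] flags=0011 → (cmp)
[1] flags=0011 EQ?F → skip
[2] flags=0011 VS?T → r1=0xfe
[3] flags=1010 → (cmp)
[4] flags=1010 GE?F → skip
[5] flags=1010 LT?T → r0=0xfc
[6] flags=1010 VS?F → skip
[7] flags=0010 → (cmp)
[8] flags=0010 GE?T → r3=0x94
[9] flags=0010 LS?F → skip
[10] flags=0010 VS?F → skip

FIX = (r3, 0x94)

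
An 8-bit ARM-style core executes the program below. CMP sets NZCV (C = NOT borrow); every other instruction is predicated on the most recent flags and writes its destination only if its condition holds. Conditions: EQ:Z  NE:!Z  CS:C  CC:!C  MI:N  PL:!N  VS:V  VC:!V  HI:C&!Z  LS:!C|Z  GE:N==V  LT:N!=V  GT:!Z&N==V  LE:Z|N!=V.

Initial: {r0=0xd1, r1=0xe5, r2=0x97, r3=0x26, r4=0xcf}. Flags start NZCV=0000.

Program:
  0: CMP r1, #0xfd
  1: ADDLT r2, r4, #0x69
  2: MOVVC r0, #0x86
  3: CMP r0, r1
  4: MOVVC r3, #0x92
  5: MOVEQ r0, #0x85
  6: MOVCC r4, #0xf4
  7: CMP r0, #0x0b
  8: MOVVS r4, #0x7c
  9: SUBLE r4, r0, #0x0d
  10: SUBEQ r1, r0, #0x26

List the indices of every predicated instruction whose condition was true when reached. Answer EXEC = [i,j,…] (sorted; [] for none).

EXEC = [1,2,4,6,8,9]

0: ✓ CMP  NZCV=1000
1: ✓ ADDLT  r2←0x38
2: ✓ MOVVC  r0←0x86
3: ✓ CMP  NZCV=1000
4: ✓ MOVVC  r3←0x92
5: · MOVEQ
6: ✓ MOVCC  r4←0xf4
7: ✓ CMP  NZCV=0011
8: ✓ MOVVS  r4←0x7c
9: ✓ SUBLE  r4←0x79
10: · SUBEQ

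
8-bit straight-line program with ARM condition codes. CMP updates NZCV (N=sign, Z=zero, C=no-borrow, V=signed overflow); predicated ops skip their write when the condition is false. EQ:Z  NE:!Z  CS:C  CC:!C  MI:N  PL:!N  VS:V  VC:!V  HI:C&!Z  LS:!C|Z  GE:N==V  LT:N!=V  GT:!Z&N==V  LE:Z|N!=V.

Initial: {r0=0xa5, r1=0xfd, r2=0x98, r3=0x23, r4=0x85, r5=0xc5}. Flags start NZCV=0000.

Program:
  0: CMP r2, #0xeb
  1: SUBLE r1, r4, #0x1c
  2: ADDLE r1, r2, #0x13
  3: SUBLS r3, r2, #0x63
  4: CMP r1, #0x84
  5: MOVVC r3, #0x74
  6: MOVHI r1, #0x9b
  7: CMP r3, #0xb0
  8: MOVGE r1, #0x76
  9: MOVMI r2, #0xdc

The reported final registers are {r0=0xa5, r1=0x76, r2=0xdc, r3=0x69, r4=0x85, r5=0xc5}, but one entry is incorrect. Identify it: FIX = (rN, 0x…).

FIX = (r3, 0x74)

[0] flags=1000 → (cmp)
[1] flags=1000 LE?T → r1=0x69
[2] flags=1000 LE?T → r1=0xab
[3] flags=1000 LS?T → r3=0x35
[4] flags=0010 → (cmp)
[5] flags=0010 VC?T → r3=0x74
[6] flags=0010 HI?T → r1=0x9b
[7] flags=1001 → (cmp)
[8] flags=1001 GE?T → r1=0x76
[9] flags=1001 MI?T → r2=0xdc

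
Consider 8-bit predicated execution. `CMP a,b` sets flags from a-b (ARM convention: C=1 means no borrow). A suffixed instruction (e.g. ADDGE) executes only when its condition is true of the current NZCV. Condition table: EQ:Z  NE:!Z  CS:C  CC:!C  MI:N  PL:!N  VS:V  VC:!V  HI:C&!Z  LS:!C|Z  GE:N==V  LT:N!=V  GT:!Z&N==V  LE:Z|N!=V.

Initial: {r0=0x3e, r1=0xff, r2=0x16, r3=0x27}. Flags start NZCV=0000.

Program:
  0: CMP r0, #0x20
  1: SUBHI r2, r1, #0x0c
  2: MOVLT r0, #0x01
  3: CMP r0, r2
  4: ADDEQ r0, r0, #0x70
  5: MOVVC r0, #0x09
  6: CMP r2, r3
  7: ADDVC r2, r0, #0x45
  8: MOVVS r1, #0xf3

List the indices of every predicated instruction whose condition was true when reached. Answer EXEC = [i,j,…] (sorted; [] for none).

0: ✓ CMP  NZCV=0010
1: ✓ SUBHI  r2←0xf3
2: · MOVLT
3: ✓ CMP  NZCV=0000
4: · ADDEQ
5: ✓ MOVVC  r0←0x09
6: ✓ CMP  NZCV=1010
7: ✓ ADDVC  r2←0x4e
8: · MOVVS

EXEC = [1,5,7]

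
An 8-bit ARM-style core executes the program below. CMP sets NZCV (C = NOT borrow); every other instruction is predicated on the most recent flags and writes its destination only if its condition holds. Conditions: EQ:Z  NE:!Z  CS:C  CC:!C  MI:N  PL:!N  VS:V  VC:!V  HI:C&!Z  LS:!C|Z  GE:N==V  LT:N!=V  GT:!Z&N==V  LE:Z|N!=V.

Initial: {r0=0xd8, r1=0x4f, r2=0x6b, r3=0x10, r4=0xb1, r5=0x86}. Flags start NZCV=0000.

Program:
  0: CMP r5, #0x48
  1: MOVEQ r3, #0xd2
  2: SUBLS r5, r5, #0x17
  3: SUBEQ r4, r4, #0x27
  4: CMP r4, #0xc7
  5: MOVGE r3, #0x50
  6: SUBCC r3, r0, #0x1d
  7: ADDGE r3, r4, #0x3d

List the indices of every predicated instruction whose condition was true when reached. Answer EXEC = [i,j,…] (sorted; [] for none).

0: ✓ CMP  NZCV=0011
1: · MOVEQ
2: · SUBLS
3: · SUBEQ
4: ✓ CMP  NZCV=1000
5: · MOVGE
6: ✓ SUBCC  r3←0xbb
7: · ADDGE

EXEC = [6]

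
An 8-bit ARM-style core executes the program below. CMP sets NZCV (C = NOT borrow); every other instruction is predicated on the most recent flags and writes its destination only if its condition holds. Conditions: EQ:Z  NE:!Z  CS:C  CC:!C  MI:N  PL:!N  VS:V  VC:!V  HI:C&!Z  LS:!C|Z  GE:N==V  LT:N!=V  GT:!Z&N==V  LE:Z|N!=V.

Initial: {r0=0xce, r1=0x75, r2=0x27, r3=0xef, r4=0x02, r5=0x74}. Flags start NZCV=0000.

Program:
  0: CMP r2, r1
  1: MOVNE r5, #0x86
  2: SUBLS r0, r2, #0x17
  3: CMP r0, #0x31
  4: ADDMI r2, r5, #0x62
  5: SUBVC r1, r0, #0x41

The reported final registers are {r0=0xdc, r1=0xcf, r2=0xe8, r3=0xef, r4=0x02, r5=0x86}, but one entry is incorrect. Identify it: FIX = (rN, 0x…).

0: ✓ CMP  NZCV=1000
1: ✓ MOVNE  r5←0x86
2: ✓ SUBLS  r0←0x10
3: ✓ CMP  NZCV=1000
4: ✓ ADDMI  r2←0xe8
5: ✓ SUBVC  r1←0xcf

FIX = (r0, 0x10)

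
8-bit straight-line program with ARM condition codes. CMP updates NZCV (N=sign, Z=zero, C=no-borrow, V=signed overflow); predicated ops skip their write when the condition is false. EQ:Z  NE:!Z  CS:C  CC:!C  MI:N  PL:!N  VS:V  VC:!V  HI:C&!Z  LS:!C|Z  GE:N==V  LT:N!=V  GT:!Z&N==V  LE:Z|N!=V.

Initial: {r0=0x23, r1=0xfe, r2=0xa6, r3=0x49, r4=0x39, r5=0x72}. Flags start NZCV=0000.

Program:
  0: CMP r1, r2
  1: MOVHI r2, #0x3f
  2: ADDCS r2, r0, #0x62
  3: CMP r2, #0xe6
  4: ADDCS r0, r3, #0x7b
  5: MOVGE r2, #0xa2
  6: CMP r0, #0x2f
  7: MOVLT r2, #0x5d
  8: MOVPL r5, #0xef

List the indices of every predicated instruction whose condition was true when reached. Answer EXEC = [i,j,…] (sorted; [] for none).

[0] flags=0010 → (cmp)
[1] flags=0010 HI?T → r2=0x3f
[2] flags=0010 CS?T → r2=0x85
[3] flags=1000 → (cmp)
[4] flags=1000 CS?F → skip
[5] flags=1000 GE?F → skip
[6] flags=1000 → (cmp)
[7] flags=1000 LT?T → r2=0x5d
[8] flags=1000 PL?F → skip

EXEC = [1,2,7]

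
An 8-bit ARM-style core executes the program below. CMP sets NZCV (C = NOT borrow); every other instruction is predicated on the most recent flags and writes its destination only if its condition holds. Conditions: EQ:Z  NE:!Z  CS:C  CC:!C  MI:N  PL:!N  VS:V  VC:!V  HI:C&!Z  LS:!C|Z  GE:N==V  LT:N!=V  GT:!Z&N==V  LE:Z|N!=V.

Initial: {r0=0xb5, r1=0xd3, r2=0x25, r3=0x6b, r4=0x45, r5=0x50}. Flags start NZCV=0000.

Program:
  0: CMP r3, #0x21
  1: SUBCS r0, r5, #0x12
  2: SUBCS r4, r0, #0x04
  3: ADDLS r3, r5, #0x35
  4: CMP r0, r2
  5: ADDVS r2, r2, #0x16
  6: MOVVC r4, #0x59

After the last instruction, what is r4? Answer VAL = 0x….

VAL = 0x59

0: ✓ CMP  NZCV=0010
1: ✓ SUBCS  r0←0x3e
2: ✓ SUBCS  r4←0x3a
3: · ADDLS
4: ✓ CMP  NZCV=0010
5: · ADDVS
6: ✓ MOVVC  r4←0x59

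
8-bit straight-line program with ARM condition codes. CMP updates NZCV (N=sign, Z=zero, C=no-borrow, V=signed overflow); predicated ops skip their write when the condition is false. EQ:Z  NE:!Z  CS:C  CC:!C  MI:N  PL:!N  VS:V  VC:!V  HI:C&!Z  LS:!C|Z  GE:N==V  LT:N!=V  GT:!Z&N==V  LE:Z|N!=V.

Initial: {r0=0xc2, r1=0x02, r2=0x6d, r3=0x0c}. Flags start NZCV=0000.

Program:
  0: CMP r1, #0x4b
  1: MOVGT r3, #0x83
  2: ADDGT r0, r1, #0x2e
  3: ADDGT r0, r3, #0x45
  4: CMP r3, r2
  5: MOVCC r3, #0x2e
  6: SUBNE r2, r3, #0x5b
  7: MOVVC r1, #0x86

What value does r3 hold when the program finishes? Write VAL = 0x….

VAL = 0x2e

0: ✓ CMP  NZCV=1000
1: · MOVGT
2: · ADDGT
3: · ADDGT
4: ✓ CMP  NZCV=1000
5: ✓ MOVCC  r3←0x2e
6: ✓ SUBNE  r2←0xd3
7: ✓ MOVVC  r1←0x86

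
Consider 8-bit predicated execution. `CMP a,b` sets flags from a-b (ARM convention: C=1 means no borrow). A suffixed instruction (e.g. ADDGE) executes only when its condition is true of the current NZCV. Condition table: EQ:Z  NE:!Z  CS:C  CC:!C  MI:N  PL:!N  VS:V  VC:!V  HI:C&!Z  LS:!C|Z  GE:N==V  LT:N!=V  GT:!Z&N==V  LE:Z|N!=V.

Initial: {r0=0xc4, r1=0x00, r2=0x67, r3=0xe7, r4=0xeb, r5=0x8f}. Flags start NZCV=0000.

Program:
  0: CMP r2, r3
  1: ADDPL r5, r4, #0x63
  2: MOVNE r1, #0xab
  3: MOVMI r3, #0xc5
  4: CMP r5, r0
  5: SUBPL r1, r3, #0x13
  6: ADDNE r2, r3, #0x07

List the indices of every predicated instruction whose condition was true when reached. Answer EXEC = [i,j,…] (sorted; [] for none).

[0] flags=1001 → (cmp)
[1] flags=1001 PL?F → skip
[2] flags=1001 NE?T → r1=0xab
[3] flags=1001 MI?T → r3=0xc5
[4] flags=1000 → (cmp)
[5] flags=1000 PL?F → skip
[6] flags=1000 NE?T → r2=0xcc

EXEC = [2,3,6]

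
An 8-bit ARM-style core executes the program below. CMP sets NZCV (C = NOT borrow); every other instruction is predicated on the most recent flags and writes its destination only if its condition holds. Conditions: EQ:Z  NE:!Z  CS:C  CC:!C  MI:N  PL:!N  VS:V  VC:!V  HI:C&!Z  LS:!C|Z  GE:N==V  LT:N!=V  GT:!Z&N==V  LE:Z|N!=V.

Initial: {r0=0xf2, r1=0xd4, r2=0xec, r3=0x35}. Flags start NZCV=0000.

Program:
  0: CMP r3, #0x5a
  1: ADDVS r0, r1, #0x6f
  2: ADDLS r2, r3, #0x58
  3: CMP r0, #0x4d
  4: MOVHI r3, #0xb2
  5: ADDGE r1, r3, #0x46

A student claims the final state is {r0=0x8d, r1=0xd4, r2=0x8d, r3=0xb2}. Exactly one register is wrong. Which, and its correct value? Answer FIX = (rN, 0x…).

0: ✓ CMP  NZCV=1000
1: · ADDVS
2: ✓ ADDLS  r2←0x8d
3: ✓ CMP  NZCV=1010
4: ✓ MOVHI  r3←0xb2
5: · ADDGE

FIX = (r0, 0xf2)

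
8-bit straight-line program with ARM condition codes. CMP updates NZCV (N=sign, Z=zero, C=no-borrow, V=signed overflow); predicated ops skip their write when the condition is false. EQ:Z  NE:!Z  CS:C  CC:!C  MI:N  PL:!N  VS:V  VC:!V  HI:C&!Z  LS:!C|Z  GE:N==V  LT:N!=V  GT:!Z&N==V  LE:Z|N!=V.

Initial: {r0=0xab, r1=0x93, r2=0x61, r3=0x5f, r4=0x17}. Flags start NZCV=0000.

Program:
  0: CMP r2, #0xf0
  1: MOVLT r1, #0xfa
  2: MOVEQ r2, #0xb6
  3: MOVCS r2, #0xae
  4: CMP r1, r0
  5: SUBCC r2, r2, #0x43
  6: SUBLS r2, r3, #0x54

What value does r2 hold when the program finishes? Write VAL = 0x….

0: ✓ CMP  NZCV=0000
1: · MOVLT
2: · MOVEQ
3: · MOVCS
4: ✓ CMP  NZCV=1000
5: ✓ SUBCC  r2←0x1e
6: ✓ SUBLS  r2←0x0b

VAL = 0x0b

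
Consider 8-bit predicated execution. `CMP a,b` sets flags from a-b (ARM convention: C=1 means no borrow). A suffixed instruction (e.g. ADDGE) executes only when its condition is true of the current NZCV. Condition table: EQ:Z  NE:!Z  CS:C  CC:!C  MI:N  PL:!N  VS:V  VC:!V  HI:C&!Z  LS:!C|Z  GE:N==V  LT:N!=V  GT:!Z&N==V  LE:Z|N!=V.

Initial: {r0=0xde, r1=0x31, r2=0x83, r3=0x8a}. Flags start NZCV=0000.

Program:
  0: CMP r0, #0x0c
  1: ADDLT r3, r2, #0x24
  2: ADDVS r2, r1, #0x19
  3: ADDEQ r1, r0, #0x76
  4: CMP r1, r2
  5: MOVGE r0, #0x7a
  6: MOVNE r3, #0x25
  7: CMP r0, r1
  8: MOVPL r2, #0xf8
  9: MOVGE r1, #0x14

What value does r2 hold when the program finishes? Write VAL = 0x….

0: ✓ CMP  NZCV=1010
1: ✓ ADDLT  r3←0xa7
2: · ADDVS
3: · ADDEQ
4: ✓ CMP  NZCV=1001
5: ✓ MOVGE  r0←0x7a
6: ✓ MOVNE  r3←0x25
7: ✓ CMP  NZCV=0010
8: ✓ MOVPL  r2←0xf8
9: ✓ MOVGE  r1←0x14

VAL = 0xf8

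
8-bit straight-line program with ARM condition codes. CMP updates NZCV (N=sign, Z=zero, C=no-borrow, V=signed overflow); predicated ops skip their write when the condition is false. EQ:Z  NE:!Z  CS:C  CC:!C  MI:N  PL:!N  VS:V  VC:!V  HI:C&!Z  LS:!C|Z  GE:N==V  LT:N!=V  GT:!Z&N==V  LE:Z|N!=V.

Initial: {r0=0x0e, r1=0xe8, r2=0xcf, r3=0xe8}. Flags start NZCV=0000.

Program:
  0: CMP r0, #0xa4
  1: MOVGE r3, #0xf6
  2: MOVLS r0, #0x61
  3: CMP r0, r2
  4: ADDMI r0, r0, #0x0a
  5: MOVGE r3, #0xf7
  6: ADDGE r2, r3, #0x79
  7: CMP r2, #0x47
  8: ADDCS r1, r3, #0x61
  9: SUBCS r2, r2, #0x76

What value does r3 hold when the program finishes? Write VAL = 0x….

[0] flags=0000 → (cmp)
[1] flags=0000 GE?T → r3=0xf6
[2] flags=0000 LS?T → r0=0x61
[3] flags=1001 → (cmp)
[4] flags=1001 MI?T → r0=0x6b
[5] flags=1001 GE?T → r3=0xf7
[6] flags=1001 GE?T → r2=0x70
[7] flags=0010 → (cmp)
[8] flags=0010 CS?T → r1=0x58
[9] flags=0010 CS?T → r2=0xfa

VAL = 0xf7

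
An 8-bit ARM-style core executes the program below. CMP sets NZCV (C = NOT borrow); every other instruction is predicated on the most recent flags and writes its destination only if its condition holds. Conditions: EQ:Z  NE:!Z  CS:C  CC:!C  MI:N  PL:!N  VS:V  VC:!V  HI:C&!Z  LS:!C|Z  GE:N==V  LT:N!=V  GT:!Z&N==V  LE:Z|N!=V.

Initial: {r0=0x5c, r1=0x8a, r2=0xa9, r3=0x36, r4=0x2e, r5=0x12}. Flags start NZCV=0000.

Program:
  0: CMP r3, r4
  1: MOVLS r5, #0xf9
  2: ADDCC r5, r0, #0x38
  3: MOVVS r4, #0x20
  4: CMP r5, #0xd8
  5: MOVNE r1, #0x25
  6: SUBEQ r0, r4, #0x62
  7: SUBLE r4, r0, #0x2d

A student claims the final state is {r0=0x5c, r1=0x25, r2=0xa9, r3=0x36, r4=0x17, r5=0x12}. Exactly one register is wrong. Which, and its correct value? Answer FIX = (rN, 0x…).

FIX = (r4, 0x2e)

[0] flags=0010 → (cmp)
[1] flags=0010 LS?F → skip
[2] flags=0010 CC?F → skip
[3] flags=0010 VS?F → skip
[4] flags=0000 → (cmp)
[5] flags=0000 NE?T → r1=0x25
[6] flags=0000 EQ?F → skip
[7] flags=0000 LE?F → skip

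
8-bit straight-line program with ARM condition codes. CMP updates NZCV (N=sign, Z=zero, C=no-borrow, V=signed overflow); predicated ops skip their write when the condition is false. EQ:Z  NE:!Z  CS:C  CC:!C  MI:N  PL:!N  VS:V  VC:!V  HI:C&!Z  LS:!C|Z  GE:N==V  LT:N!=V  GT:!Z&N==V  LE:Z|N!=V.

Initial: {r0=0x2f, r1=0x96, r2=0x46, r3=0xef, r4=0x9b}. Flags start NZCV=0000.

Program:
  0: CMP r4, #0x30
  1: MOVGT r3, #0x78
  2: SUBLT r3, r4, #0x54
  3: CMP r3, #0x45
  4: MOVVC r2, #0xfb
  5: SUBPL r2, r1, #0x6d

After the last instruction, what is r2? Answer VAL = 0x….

0: ✓ CMP  NZCV=0011
1: · MOVGT
2: ✓ SUBLT  r3←0x47
3: ✓ CMP  NZCV=0010
4: ✓ MOVVC  r2←0xfb
5: ✓ SUBPL  r2←0x29

VAL = 0x29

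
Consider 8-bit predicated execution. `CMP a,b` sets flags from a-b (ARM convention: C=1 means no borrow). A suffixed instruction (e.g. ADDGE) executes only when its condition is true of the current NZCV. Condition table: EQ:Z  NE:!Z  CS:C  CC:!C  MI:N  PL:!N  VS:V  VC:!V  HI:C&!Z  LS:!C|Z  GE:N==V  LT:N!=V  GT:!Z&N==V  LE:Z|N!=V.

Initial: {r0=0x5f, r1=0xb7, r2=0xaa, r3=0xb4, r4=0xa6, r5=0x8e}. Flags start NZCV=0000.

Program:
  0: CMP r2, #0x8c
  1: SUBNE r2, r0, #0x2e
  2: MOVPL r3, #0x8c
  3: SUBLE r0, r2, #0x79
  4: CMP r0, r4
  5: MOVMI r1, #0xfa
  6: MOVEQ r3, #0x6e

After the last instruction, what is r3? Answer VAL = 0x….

VAL = 0x8c

[0] flags=0010 → (cmp)
[1] flags=0010 NE?T → r2=0x31
[2] flags=0010 PL?T → r3=0x8c
[3] flags=0010 LE?F → skip
[4] flags=1001 → (cmp)
[5] flags=1001 MI?T → r1=0xfa
[6] flags=1001 EQ?F → skip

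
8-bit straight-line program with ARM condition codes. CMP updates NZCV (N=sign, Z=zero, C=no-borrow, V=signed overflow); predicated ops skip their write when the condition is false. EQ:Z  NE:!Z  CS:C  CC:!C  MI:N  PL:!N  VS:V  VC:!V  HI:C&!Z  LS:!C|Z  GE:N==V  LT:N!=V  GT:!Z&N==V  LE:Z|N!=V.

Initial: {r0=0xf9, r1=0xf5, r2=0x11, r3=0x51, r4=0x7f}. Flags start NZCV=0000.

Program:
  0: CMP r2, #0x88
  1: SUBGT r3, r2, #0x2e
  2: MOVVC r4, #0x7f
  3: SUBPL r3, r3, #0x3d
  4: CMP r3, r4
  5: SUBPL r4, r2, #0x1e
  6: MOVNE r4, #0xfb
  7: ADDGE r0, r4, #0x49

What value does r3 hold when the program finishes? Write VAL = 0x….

VAL = 0xe3

0: ✓ CMP  NZCV=1001
1: ✓ SUBGT  r3←0xe3
2: · MOVVC
3: · SUBPL
4: ✓ CMP  NZCV=0011
5: ✓ SUBPL  r4←0xf3
6: ✓ MOVNE  r4←0xfb
7: · ADDGE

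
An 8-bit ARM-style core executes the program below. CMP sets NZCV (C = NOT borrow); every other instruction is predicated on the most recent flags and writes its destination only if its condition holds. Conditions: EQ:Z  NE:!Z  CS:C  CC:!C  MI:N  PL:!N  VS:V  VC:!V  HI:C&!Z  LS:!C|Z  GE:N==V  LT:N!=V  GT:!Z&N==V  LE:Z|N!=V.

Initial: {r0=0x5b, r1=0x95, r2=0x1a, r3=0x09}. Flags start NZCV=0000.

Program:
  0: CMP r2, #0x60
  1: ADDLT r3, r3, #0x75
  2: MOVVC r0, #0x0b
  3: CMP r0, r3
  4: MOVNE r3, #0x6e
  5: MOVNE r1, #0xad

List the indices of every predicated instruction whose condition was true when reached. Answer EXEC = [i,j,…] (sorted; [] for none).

EXEC = [1,2,4,5]

0: ✓ CMP  NZCV=1000
1: ✓ ADDLT  r3←0x7e
2: ✓ MOVVC  r0←0x0b
3: ✓ CMP  NZCV=1000
4: ✓ MOVNE  r3←0x6e
5: ✓ MOVNE  r1←0xad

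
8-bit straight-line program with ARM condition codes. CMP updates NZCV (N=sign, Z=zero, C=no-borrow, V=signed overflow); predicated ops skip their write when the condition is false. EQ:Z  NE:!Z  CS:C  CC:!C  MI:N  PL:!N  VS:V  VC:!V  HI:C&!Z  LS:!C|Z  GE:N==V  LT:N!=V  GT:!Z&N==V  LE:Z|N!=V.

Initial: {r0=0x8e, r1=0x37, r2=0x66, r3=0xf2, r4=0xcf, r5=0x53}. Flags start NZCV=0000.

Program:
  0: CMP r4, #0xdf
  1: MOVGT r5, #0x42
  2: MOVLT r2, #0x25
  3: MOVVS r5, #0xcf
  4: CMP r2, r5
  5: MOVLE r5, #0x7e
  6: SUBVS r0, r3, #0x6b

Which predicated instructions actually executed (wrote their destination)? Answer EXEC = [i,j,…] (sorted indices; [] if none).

EXEC = [2,5]

0: ✓ CMP  NZCV=1000
1: · MOVGT
2: ✓ MOVLT  r2←0x25
3: · MOVVS
4: ✓ CMP  NZCV=1000
5: ✓ MOVLE  r5←0x7e
6: · SUBVS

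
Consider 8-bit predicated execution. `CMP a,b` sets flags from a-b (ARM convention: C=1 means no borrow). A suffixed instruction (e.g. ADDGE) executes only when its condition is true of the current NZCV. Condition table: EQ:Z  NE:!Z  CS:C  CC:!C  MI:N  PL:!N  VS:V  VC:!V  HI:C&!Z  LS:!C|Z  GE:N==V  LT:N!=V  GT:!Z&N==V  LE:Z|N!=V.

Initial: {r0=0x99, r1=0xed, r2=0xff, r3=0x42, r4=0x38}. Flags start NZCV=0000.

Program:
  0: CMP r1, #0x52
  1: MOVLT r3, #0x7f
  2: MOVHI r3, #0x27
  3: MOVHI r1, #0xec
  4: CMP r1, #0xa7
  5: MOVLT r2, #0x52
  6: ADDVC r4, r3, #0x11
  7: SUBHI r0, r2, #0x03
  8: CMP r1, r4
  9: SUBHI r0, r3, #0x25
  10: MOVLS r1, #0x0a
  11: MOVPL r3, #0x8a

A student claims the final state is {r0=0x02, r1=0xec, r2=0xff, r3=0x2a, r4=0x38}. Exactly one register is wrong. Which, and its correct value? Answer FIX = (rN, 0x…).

FIX = (r3, 0x27)

0: ✓ CMP  NZCV=1010
1: ✓ MOVLT  r3←0x7f
2: ✓ MOVHI  r3←0x27
3: ✓ MOVHI  r1←0xec
4: ✓ CMP  NZCV=0010
5: · MOVLT
6: ✓ ADDVC  r4←0x38
7: ✓ SUBHI  r0←0xfc
8: ✓ CMP  NZCV=1010
9: ✓ SUBHI  r0←0x02
10: · MOVLS
11: · MOVPL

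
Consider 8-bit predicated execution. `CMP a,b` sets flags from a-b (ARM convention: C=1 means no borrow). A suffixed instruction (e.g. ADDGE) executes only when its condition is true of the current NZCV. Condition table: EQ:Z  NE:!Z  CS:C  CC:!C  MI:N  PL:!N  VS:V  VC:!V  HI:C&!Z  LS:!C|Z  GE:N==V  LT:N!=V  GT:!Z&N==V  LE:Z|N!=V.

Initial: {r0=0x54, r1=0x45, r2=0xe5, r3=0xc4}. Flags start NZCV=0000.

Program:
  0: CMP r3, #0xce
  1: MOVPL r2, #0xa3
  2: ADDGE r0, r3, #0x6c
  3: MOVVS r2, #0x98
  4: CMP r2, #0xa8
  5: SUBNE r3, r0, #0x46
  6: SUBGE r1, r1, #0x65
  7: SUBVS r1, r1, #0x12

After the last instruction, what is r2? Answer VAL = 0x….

0: ✓ CMP  NZCV=1000
1: · MOVPL
2: · ADDGE
3: · MOVVS
4: ✓ CMP  NZCV=0010
5: ✓ SUBNE  r3←0x0e
6: ✓ SUBGE  r1←0xe0
7: · SUBVS

VAL = 0xe5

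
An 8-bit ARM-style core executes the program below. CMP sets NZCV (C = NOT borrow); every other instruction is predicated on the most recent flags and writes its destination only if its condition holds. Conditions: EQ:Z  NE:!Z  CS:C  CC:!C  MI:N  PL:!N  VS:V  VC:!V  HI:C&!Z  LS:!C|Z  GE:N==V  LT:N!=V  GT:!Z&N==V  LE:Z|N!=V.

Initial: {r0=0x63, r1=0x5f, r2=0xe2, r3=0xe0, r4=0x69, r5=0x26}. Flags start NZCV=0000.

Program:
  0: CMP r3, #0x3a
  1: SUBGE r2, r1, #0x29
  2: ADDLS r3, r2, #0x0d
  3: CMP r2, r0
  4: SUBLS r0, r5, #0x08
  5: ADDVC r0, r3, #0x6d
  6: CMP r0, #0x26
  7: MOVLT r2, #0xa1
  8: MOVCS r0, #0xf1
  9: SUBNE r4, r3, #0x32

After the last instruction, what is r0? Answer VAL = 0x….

VAL = 0xf1

0: ✓ CMP  NZCV=1010
1: · SUBGE
2: · ADDLS
3: ✓ CMP  NZCV=0011
4: · SUBLS
5: · ADDVC
6: ✓ CMP  NZCV=0010
7: · MOVLT
8: ✓ MOVCS  r0←0xf1
9: ✓ SUBNE  r4←0xae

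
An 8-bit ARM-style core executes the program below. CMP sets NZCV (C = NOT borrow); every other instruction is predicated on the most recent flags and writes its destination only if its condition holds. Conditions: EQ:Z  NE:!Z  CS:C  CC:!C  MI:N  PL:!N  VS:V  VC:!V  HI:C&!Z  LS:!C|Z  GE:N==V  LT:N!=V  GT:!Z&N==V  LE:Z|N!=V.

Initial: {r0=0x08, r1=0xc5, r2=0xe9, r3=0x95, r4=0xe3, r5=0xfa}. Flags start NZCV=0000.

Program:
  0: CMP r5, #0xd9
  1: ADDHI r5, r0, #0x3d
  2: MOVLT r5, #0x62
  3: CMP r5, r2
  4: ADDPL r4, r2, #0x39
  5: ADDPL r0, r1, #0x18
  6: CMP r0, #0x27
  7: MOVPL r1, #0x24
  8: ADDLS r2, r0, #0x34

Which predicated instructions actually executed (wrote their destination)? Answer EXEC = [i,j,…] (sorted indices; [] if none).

EXEC = [1,4,5]

[0] flags=0010 → (cmp)
[1] flags=0010 HI?T → r5=0x45
[2] flags=0010 LT?F → skip
[3] flags=0000 → (cmp)
[4] flags=0000 PL?T → r4=0x22
[5] flags=0000 PL?T → r0=0xdd
[6] flags=1010 → (cmp)
[7] flags=1010 PL?F → skip
[8] flags=1010 LS?F → skip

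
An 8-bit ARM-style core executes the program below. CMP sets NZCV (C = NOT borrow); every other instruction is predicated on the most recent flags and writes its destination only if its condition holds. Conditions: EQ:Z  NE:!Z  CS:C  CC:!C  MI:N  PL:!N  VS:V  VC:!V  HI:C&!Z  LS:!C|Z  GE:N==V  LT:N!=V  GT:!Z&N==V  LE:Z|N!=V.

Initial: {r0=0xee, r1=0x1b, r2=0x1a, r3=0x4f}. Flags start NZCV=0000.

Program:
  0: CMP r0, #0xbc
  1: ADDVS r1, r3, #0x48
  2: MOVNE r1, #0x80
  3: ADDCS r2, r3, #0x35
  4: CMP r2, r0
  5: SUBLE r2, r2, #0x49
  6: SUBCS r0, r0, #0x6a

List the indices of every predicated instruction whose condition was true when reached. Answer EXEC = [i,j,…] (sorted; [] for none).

EXEC = [2,3,5]

0: ✓ CMP  NZCV=0010
1: · ADDVS
2: ✓ MOVNE  r1←0x80
3: ✓ ADDCS  r2←0x84
4: ✓ CMP  NZCV=1000
5: ✓ SUBLE  r2←0x3b
6: · SUBCS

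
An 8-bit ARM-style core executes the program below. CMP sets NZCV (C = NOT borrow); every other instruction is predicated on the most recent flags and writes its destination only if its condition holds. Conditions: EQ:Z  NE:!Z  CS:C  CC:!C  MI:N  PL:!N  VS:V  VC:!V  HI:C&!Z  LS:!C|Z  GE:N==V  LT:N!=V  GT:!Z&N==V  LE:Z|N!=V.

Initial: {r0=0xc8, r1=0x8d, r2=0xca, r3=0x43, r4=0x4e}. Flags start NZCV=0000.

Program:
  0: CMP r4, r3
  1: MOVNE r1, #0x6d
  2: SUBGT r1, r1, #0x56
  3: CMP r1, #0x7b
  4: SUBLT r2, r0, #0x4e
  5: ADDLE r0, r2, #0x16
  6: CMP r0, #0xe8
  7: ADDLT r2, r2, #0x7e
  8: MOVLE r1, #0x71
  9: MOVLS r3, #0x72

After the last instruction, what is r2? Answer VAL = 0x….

0: ✓ CMP  NZCV=0010
1: ✓ MOVNE  r1←0x6d
2: ✓ SUBGT  r1←0x17
3: ✓ CMP  NZCV=1000
4: ✓ SUBLT  r2←0x7a
5: ✓ ADDLE  r0←0x90
6: ✓ CMP  NZCV=1000
7: ✓ ADDLT  r2←0xf8
8: ✓ MOVLE  r1←0x71
9: ✓ MOVLS  r3←0x72

VAL = 0xf8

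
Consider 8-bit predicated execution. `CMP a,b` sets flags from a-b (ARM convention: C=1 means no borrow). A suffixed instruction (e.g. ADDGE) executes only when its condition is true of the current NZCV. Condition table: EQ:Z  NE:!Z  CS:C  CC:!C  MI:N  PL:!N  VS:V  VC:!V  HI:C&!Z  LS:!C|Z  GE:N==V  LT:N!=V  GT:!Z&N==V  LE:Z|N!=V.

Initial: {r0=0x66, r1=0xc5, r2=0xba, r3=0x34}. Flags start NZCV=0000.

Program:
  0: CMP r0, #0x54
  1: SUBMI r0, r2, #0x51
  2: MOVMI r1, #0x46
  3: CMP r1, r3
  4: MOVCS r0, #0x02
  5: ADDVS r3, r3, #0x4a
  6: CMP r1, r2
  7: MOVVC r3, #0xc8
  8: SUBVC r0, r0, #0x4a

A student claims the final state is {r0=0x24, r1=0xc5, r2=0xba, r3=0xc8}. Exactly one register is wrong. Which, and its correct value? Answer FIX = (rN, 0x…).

0: ✓ CMP  NZCV=0010
1: · SUBMI
2: · MOVMI
3: ✓ CMP  NZCV=1010
4: ✓ MOVCS  r0←0x02
5: · ADDVS
6: ✓ CMP  NZCV=0010
7: ✓ MOVVC  r3←0xc8
8: ✓ SUBVC  r0←0xb8

FIX = (r0, 0xb8)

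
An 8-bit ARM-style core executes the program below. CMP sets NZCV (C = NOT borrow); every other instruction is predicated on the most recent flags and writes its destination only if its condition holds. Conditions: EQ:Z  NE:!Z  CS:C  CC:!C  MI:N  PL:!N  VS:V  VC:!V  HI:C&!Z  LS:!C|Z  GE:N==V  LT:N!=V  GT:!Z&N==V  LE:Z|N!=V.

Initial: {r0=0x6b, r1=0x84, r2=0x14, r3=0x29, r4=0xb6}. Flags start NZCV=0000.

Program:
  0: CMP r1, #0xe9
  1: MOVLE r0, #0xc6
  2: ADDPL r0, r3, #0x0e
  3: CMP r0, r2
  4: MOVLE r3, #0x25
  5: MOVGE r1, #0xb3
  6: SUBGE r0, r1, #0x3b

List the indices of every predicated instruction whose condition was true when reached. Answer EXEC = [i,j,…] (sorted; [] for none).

EXEC = [1,4]

0: ✓ CMP  NZCV=1000
1: ✓ MOVLE  r0←0xc6
2: · ADDPL
3: ✓ CMP  NZCV=1010
4: ✓ MOVLE  r3←0x25
5: · MOVGE
6: · SUBGE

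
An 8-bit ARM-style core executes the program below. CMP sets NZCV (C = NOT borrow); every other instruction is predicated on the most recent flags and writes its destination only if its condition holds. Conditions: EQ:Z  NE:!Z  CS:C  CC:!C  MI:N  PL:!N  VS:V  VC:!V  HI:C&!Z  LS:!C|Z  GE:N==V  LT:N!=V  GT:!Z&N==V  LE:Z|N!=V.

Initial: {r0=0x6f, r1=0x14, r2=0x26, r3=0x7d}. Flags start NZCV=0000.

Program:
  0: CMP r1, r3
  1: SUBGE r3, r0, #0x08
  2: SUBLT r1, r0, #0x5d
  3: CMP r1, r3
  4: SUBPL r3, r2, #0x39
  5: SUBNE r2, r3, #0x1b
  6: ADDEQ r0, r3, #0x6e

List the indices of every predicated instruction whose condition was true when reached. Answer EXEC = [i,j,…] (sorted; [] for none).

[0] flags=1000 → (cmp)
[1] flags=1000 GE?F → skip
[2] flags=1000 LT?T → r1=0x12
[3] flags=1000 → (cmp)
[4] flags=1000 PL?F → skip
[5] flags=1000 NE?T → r2=0x62
[6] flags=1000 EQ?F → skip

EXEC = [2,5]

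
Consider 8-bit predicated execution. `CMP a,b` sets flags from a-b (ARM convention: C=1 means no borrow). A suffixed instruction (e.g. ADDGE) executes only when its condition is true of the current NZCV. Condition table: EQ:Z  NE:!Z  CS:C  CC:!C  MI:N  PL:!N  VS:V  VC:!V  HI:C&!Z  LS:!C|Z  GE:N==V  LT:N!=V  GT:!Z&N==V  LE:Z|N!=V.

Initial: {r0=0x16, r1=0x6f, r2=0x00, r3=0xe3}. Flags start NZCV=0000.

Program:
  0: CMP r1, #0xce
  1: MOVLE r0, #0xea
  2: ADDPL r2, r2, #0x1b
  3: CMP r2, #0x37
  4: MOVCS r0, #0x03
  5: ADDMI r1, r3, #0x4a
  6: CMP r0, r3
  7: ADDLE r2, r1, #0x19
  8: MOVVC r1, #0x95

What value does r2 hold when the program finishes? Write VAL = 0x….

VAL = 0x00

0: ✓ CMP  NZCV=1001
1: · MOVLE
2: · ADDPL
3: ✓ CMP  NZCV=1000
4: · MOVCS
5: ✓ ADDMI  r1←0x2d
6: ✓ CMP  NZCV=0000
7: · ADDLE
8: ✓ MOVVC  r1←0x95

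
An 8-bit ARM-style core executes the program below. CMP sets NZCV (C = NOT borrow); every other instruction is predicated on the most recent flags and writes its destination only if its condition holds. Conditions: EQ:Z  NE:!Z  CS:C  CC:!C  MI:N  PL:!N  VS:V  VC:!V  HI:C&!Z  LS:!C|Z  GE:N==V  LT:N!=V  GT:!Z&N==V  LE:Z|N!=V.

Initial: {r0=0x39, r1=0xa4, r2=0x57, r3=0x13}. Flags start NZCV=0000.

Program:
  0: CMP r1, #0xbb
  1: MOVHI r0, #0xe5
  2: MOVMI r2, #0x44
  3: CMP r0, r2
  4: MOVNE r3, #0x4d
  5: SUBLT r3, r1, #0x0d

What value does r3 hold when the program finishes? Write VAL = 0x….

0: ✓ CMP  NZCV=1000
1: · MOVHI
2: ✓ MOVMI  r2←0x44
3: ✓ CMP  NZCV=1000
4: ✓ MOVNE  r3←0x4d
5: ✓ SUBLT  r3←0x97

VAL = 0x97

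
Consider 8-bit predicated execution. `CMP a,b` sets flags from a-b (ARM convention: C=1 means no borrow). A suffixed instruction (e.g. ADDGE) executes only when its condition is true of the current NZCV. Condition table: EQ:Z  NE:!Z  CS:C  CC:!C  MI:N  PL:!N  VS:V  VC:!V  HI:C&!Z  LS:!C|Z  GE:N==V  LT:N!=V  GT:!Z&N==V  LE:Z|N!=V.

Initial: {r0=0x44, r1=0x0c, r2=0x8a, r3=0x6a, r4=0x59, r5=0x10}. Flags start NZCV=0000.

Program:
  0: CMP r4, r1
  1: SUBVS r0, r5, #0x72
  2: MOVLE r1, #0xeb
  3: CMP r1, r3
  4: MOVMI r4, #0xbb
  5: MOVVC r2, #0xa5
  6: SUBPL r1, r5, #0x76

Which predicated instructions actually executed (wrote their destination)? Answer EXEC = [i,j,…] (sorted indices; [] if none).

[0] flags=0010 → (cmp)
[1] flags=0010 VS?F → skip
[2] flags=0010 LE?F → skip
[3] flags=1000 → (cmp)
[4] flags=1000 MI?T → r4=0xbb
[5] flags=1000 VC?T → r2=0xa5
[6] flags=1000 PL?F → skip

EXEC = [4,5]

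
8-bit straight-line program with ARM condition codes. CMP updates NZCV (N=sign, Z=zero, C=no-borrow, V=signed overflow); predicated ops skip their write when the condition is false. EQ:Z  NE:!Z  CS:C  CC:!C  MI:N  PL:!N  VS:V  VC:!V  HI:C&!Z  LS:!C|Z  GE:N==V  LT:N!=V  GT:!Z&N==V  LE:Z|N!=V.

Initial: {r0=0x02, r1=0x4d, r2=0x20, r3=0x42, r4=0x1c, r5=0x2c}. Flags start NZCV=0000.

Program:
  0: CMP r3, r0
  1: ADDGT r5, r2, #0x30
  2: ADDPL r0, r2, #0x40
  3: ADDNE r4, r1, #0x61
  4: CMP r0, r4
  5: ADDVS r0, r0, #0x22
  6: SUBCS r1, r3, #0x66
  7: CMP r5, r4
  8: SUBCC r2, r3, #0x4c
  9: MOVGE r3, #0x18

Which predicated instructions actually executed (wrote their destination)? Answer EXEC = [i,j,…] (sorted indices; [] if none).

[0] flags=0010 → (cmp)
[1] flags=0010 GT?T → r5=0x50
[2] flags=0010 PL?T → r0=0x60
[3] flags=0010 NE?T → r4=0xae
[4] flags=1001 → (cmp)
[5] flags=1001 VS?T → r0=0x82
[6] flags=1001 CS?F → skip
[7] flags=1001 → (cmp)
[8] flags=1001 CC?T → r2=0xf6
[9] flags=1001 GE?T → r3=0x18

EXEC = [1,2,3,5,8,9]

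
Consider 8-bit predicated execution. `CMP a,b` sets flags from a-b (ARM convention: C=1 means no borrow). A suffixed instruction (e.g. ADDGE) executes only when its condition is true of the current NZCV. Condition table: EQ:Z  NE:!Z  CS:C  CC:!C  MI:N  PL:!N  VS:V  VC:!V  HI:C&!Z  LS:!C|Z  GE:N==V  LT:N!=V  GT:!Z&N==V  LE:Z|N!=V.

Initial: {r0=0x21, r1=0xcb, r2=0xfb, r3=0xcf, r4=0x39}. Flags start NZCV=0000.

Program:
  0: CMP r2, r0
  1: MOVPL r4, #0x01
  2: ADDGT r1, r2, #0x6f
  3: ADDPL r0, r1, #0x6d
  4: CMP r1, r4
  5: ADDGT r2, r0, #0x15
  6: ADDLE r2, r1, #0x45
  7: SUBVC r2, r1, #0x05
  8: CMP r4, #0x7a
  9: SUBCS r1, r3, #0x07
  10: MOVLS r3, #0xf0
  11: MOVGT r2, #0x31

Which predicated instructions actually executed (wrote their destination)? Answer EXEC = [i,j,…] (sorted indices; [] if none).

[0] flags=1010 → (cmp)
[1] flags=1010 PL?F → skip
[2] flags=1010 GT?F → skip
[3] flags=1010 PL?F → skip
[4] flags=1010 → (cmp)
[5] flags=1010 GT?F → skip
[6] flags=1010 LE?T → r2=0x10
[7] flags=1010 VC?T → r2=0xc6
[8] flags=1000 → (cmp)
[9] flags=1000 CS?F → skip
[10] flags=1000 LS?T → r3=0xf0
[11] flags=1000 GT?F → skip

EXEC = [6,7,10]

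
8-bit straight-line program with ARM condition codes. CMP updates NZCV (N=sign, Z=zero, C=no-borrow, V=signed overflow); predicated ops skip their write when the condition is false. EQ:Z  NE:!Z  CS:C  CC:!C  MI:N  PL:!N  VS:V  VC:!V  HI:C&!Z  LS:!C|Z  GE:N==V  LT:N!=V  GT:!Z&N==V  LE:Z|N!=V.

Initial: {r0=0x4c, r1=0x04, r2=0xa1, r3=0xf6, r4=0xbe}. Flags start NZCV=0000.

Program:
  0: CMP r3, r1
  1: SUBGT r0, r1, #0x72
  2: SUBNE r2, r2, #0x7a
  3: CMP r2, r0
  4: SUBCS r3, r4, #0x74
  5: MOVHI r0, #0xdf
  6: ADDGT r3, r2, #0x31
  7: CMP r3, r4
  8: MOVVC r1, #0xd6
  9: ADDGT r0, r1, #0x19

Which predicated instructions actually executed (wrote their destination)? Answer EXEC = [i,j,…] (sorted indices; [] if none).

EXEC = [2,8,9]

[0] flags=1010 → (cmp)
[1] flags=1010 GT?F → skip
[2] flags=1010 NE?T → r2=0x27
[3] flags=1000 → (cmp)
[4] flags=1000 CS?F → skip
[5] flags=1000 HI?F → skip
[6] flags=1000 GT?F → skip
[7] flags=0010 → (cmp)
[8] flags=0010 VC?T → r1=0xd6
[9] flags=0010 GT?T → r0=0xef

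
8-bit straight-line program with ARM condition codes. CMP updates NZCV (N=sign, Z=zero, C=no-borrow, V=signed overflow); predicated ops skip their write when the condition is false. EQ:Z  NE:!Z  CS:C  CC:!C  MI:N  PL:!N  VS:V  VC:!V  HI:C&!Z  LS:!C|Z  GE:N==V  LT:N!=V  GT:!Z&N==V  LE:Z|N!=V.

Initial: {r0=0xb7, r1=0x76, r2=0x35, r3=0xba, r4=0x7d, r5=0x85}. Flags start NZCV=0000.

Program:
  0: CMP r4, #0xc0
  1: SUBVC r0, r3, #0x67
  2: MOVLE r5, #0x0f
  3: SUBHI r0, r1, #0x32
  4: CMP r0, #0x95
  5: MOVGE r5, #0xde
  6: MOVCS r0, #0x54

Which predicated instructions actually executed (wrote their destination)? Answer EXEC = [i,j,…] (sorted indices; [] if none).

[0] flags=1001 → (cmp)
[1] flags=1001 VC?F → skip
[2] flags=1001 LE?F → skip
[3] flags=1001 HI?F → skip
[4] flags=0010 → (cmp)
[5] flags=0010 GE?T → r5=0xde
[6] flags=0010 CS?T → r0=0x54

EXEC = [5,6]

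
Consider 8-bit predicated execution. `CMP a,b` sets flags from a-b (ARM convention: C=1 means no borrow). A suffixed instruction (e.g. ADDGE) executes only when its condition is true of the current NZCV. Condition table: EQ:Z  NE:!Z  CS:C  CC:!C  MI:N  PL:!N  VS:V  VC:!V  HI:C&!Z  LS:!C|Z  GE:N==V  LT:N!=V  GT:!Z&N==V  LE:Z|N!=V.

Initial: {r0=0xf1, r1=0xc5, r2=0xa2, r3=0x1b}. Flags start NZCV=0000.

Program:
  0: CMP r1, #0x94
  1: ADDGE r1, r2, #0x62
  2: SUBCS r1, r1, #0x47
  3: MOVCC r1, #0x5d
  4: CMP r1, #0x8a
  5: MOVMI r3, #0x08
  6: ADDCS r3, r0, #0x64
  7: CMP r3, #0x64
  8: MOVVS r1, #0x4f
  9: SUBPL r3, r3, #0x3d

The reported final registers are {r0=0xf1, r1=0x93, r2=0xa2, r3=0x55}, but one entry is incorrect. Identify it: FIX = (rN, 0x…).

FIX = (r1, 0xbd)

0: ✓ CMP  NZCV=0010
1: ✓ ADDGE  r1←0x04
2: ✓ SUBCS  r1←0xbd
3: · MOVCC
4: ✓ CMP  NZCV=0010
5: · MOVMI
6: ✓ ADDCS  r3←0x55
7: ✓ CMP  NZCV=1000
8: · MOVVS
9: · SUBPL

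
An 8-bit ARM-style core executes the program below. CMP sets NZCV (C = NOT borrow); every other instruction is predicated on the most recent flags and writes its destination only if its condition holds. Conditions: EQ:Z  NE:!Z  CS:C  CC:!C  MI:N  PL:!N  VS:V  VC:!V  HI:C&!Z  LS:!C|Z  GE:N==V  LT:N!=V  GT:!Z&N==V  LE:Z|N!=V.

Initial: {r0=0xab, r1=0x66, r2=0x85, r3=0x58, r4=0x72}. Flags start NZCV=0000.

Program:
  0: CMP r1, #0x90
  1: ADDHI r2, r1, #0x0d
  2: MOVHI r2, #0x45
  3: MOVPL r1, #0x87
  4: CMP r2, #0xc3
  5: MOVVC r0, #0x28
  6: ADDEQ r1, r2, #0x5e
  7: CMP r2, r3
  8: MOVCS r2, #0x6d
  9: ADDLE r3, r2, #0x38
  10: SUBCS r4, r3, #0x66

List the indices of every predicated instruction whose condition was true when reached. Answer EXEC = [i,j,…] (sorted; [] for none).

[0] flags=1001 → (cmp)
[1] flags=1001 HI?F → skip
[2] flags=1001 HI?F → skip
[3] flags=1001 PL?F → skip
[4] flags=1000 → (cmp)
[5] flags=1000 VC?T → r0=0x28
[6] flags=1000 EQ?F → skip
[7] flags=0011 → (cmp)
[8] flags=0011 CS?T → r2=0x6d
[9] flags=0011 LE?T → r3=0xa5
[10] flags=0011 CS?T → r4=0x3f

EXEC = [5,8,9,10]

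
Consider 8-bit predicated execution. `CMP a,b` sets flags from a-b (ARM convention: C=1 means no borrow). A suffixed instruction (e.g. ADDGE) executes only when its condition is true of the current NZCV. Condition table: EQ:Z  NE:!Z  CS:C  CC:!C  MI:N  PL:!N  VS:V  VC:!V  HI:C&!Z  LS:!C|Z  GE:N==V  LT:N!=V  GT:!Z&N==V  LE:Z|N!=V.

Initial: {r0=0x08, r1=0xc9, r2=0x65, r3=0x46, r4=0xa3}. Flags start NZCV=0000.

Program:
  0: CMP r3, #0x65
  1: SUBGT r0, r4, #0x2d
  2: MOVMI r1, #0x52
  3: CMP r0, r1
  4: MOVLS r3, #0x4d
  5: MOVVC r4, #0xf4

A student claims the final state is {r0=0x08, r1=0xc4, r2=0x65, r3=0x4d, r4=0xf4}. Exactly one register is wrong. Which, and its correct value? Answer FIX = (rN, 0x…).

FIX = (r1, 0x52)

0: ✓ CMP  NZCV=1000
1: · SUBGT
2: ✓ MOVMI  r1←0x52
3: ✓ CMP  NZCV=1000
4: ✓ MOVLS  r3←0x4d
5: ✓ MOVVC  r4←0xf4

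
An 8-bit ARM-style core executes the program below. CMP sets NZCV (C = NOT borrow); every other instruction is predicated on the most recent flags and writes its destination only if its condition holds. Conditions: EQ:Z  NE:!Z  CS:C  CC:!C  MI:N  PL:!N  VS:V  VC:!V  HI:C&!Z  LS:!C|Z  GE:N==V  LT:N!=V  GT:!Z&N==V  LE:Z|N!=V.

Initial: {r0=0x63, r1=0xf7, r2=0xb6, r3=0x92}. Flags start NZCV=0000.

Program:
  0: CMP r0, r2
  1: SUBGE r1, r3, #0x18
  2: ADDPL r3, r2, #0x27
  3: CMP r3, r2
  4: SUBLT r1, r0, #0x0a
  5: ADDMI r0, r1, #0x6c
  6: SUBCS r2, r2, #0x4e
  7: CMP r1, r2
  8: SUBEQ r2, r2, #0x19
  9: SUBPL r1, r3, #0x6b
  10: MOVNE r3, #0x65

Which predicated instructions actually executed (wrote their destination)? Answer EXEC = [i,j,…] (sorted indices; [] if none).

EXEC = [1,4,5,10]

[0] flags=1001 → (cmp)
[1] flags=1001 GE?T → r1=0x7a
[2] flags=1001 PL?F → skip
[3] flags=1000 → (cmp)
[4] flags=1000 LT?T → r1=0x59
[5] flags=1000 MI?T → r0=0xc5
[6] flags=1000 CS?F → skip
[7] flags=1001 → (cmp)
[8] flags=1001 EQ?F → skip
[9] flags=1001 PL?F → skip
[10] flags=1001 NE?T → r3=0x65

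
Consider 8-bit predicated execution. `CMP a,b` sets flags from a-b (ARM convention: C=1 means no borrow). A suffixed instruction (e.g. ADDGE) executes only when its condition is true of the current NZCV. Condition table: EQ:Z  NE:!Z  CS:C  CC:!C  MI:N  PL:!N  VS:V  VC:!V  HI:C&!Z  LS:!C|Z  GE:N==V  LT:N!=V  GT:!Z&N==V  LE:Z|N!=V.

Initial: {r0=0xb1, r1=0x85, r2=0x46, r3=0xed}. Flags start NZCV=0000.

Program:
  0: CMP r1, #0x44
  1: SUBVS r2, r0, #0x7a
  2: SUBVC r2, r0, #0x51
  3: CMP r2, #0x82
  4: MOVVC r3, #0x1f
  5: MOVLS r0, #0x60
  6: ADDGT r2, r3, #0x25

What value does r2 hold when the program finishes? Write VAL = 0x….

VAL = 0x12

0: ✓ CMP  NZCV=0011
1: ✓ SUBVS  r2←0x37
2: · SUBVC
3: ✓ CMP  NZCV=1001
4: · MOVVC
5: ✓ MOVLS  r0←0x60
6: ✓ ADDGT  r2←0x12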